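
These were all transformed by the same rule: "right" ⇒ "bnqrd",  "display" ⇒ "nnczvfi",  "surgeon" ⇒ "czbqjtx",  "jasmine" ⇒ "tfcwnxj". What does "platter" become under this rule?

zvfddjb

The shift depends on letter class: consonant r→b is +10, but vowel i→n is +5. The rule splits by letter class: vowels +5, consonants +10.
For platter: p(cons)+10=z, l(cons)+10=v, a(vowel)+5=f, t(cons)+10=d, t(cons)+10=d, e(vowel)+5=j, r(cons)+10=b.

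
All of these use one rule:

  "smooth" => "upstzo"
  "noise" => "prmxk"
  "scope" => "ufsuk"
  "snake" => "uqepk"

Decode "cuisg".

In smooth: s→u is +2, m→p is +3, o→s is +4, o→t is +5 — the shift increases by 1 each position. Each letter shifts forward by (position + 2), i.e. 2, 3, 4, … — the shift grows by one for each successive letter.
Decoding cuisg: c−2=a, u−3=r, i−4=e, s−5=n, g−6=a.

arena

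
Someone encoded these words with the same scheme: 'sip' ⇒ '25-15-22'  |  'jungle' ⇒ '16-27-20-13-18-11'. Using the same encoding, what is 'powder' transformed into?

22-21-29-10-11-24

Each letter is replaced by its alphabet position (a=1..z=26) + 6.
Applying it to powder: p=16→22, o=15→21, w=23→29, d=4→10, e=5→11, r=18→24.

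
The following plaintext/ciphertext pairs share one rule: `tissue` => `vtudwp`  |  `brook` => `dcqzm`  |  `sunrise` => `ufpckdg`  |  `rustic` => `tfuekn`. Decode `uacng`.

space

Shifts by position in tissue: pos 0: t→v (+2), pos 1: i→t (+11), pos 2: s→u (+2), pos 3: s→d (+11) — repeating every 2. The shifts repeat in a cycle of length 2: positions 0,1,… shift by +2, +11, then the pattern repeats.
Undoing it on uacng: u−2=s, a−11=p, c−2=a, n−11=c, g−2=e.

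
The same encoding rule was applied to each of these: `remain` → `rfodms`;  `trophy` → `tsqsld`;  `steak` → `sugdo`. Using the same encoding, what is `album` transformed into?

In remain: r→r is +0, e→f is +1, m→o is +2, a→d is +3 — the shift increases by 1 each position. Letter i (0-indexed) is shifted by i+0, so successive shifts are 0, 1, 2, ….
On album: a+0=a, l+1=m, b+2=d, u+3=x, m+4=q.

amdxq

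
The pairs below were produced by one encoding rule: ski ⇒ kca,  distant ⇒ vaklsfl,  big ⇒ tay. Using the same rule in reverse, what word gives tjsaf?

Compare letters: s→k is +18, k→c is +18, i→a is +18 — a constant shift. It's a constant shift of +18 (ROT18).
Reversing it on tjsaf: t−18=b, j−18=r, s−18=a, a−18=i, f−18=n.

brain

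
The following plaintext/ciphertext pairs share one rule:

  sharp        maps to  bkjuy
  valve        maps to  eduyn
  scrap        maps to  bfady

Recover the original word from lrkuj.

cobra

Shifts by position in sharp: pos 0: s→b (+9), pos 1: h→k (+3), pos 2: a→j (+9), pos 3: r→u (+3) — repeating every 2. The shifts repeat in a cycle of length 2: positions 0,1,… shift by +9, +3, then the pattern repeats.
Decoding lrkuj: l−9=c, r−3=o, k−9=b, u−3=r, j−9=a.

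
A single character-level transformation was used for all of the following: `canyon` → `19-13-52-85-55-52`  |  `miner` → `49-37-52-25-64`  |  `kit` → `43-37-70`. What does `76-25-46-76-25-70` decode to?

c(#3)→19 and a(#1)→13: differences scale by 3, so n = 3·pos + 10. With a=1..z=26, the number is 3·pos + 10.
Undoing it on 76-25-46-76-25-70: 76→(76−10)÷3=22=v, 25→(25−10)÷3=5=e, 46→(46−10)÷3=12=l, 76→(76−10)÷3=22=v, 25→(25−10)÷3=5=e, 70→(70−10)÷3=20=t.

velvet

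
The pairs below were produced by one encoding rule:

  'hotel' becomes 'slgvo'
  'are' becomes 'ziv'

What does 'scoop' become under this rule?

Each pair mirrors across the alphabet (h↔s, o↔l, t↔g): positions sum to 25. This is the alphabet-reversal cipher (Atbash): a becomes z, b becomes y, etc.
On scoop: s↔h, c↔x, o↔l, o↔l, p↔k.

hxllk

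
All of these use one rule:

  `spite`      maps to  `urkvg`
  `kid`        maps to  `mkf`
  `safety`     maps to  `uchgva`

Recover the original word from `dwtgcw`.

Compare letters: s→u is +2, p→r is +2, i→k is +2 — a constant shift. Every letter moves 2 places later in the alphabet, wrapping around z→a.
Decoding dwtgcw: d−2=b, w−2=u, t−2=r, g−2=e, c−2=a, w−2=u.

bureau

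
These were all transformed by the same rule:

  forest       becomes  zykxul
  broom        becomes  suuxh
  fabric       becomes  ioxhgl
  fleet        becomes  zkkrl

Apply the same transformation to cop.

The word is reversed, then every letter is shifted forward by 6.
Applying it to cop: reverse → poc; then shift: p+6=v, o+6=u, c+6=i.

vui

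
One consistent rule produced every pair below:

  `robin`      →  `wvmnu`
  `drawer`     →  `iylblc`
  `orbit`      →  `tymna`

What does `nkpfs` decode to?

Shifts by position in robin: pos 0: r→w (+5), pos 1: o→v (+7), pos 2: b→m (+11), pos 3: i→n (+5), pos 4: n→u (+7) — repeating every 3. It's a Vigenère-style cipher with numeric key [5,7,11]: position i shifts by key[i mod 3].
Reversing it on nkpfs: n−5=i, k−7=d, p−11=e, f−5=a, s−7=l.

ideal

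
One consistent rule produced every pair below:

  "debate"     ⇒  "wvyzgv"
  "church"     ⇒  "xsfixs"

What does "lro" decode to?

oil

This is the alphabet-reversal cipher (Atbash): a becomes z, b becomes y, etc.
Undoing it on lro: l↔o, r↔i, o↔l.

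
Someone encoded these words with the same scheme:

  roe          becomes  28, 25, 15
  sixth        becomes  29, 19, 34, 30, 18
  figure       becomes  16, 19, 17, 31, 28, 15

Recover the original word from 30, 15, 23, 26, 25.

r is letter #18 and maps to 28: an offset of 10. Each letter is replaced by its alphabet position (a=1..z=26) + 10.
Reversing it on 30, 15, 23, 26, 25: 30→(30−10)÷1=20=t, 15→(15−10)÷1=5=e, 23→(23−10)÷1=13=m, 26→(26−10)÷1=16=p, 25→(25−10)÷1=15=o.

tempo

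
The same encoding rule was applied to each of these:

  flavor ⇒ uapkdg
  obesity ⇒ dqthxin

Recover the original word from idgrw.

Compare letters: f→u is +15, l→a is +15, a→p is +15 — a constant shift. It's a constant shift of +15 (ROT15).
Decoding idgrw: i−15=t, d−15=o, g−15=r, r−15=c, w−15=h.

torch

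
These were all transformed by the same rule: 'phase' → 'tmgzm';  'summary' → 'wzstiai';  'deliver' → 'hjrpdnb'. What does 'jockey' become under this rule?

In phase: p→t is +4, h→m is +5, a→g is +6, s→z is +7 — the shift increases by 1 each position. Letter i (0-indexed) is shifted by i+4, so successive shifts are 4, 5, 6, ….
Applying it to jockey: j+4=n, o+5=t, c+6=i, k+7=r, e+8=m, y+9=h.

ntirmh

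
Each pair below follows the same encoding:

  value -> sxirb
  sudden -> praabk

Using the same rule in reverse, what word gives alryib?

Each letter is shifted forward by 23 in the alphabet (a Caesar shift of +23).
Undoing it on alryib: a−23=d, l−23=o, r−23=u, y−23=b, i−23=l, b−23=e.

double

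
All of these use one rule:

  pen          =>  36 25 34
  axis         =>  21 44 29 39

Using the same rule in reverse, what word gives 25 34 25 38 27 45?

p is letter #16 and maps to 36: an offset of 20. Letters become their 1-based position plus 20 (so a→21, b→22, …).
Reversing it on 25 34 25 38 27 45: 25→(25−20)÷1=5=e, 34→(34−20)÷1=14=n, 25→(25−20)÷1=5=e, 38→(38−20)÷1=18=r, 27→(27−20)÷1=7=g, 45→(45−20)÷1=25=y.

energy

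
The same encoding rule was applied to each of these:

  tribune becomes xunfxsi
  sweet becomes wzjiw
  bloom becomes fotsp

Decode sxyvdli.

Shifts by position in tribune: pos 0: t→x (+4), pos 1: r→u (+3), pos 2: i→n (+5), pos 3: b→f (+4), pos 4: u→x (+3), pos 5: n→s (+5) — repeating every 3. The shifts repeat in a cycle of length 3: positions 0,1,… shift by +4, +3, +5, then the pattern repeats.
Reversing it on sxyvdli: s−4=o, x−3=u, y−5=t, v−4=r, d−3=a, l−5=g, i−4=e.

outrage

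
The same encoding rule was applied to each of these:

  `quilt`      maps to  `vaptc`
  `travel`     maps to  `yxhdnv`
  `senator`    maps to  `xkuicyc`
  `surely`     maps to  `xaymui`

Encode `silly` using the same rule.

Each letter shifts forward by (position + 5), i.e. 5, 6, 7, … — the shift grows by one for each successive letter.
Applying it to silly: s+5=x, i+6=o, l+7=s, l+8=t, y+9=h.

xosth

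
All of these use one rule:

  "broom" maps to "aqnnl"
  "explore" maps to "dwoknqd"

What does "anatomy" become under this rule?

Compare letters: b→a is +25, r→q is +25, o→n is +25 — a constant shift. It's a constant shift of +25 (ROT25).
On anatomy: a+25=z, n+25=m, a+25=z, t+25=s, o+25=n, m+25=l, y+25=x.

zmzsnlx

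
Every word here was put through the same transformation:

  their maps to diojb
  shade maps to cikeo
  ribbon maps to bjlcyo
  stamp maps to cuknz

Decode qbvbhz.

galaxy

Shifts by position in their: pos 0: t→d (+10), pos 1: h→i (+1), pos 2: e→o (+10), pos 3: i→j (+1) — repeating every 2. The shifts repeat in a cycle of length 2: positions 0,1,… shift by +10, +1, then the pattern repeats.
Reversing it on qbvbhz: q−10=g, b−1=a, v−10=l, b−1=a, h−10=x, z−1=y.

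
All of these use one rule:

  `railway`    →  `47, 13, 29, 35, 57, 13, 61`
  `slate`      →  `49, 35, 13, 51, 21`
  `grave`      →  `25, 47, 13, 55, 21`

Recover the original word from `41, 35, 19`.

r(#18)→47 and a(#1)→13: differences scale by 2, so n = 2·pos + 11. Each letter becomes 2×(its alphabet position, a=1..z=26) + 11.
Reversing it on 41, 35, 19: 41→(41−11)÷2=15=o, 35→(35−11)÷2=12=l, 19→(19−11)÷2=4=d.

old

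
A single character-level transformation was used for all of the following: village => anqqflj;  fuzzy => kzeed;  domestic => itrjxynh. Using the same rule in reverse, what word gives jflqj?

eagle

Compare letters: v→a is +5, i→n is +5, l→q is +5 — a constant shift. This is a Caesar cipher with shift 5.
Undoing it on jflqj: j−5=e, f−5=a, l−5=g, q−5=l, j−5=e.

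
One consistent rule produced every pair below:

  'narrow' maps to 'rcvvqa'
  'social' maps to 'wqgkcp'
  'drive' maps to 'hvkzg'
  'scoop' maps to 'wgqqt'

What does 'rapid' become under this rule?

vctkh

The shift depends on letter class: consonant n→r is +4, but vowel a→c is +2. Vowels shift forward by 2 and consonants shift forward by 4.
On rapid: r(cons)+4=v, a(vowel)+2=c, p(cons)+4=t, i(vowel)+2=k, d(cons)+4=h.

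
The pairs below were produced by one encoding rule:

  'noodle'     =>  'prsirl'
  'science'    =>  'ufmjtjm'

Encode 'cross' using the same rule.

eusxy

The shift increases by 1 at each position, starting from +2: 2, 3, 4, ….
Applying it to cross: c+2=e, r+3=u, o+4=s, s+5=x, s+6=y.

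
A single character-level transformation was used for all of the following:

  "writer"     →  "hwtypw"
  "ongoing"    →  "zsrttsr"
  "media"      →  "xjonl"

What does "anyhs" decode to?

Shifts by position in writer: pos 0: w→h (+11), pos 1: r→w (+5), pos 2: i→t (+11), pos 3: t→y (+5) — repeating every 2. It's a Vigenère-style cipher with numeric key [11,5]: position i shifts by key[i mod 2].
Undoing it on anyhs: a−11=p, n−5=i, y−11=n, h−5=c, s−11=h.

pinch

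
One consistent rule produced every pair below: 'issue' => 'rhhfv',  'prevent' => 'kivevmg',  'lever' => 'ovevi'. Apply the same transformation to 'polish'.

klorhs

Each pair mirrors across the alphabet (i↔r, s↔h, s↔h): positions sum to 25. This is the alphabet-reversal cipher (Atbash): a becomes z, b becomes y, etc.
For polish: p↔k, o↔l, l↔o, i↔r, s↔h, h↔s.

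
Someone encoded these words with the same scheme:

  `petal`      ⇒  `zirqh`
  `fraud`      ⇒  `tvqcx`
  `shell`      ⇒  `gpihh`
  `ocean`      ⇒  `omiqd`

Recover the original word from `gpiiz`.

sheep

p(15)→z(25) and e(4)→i(8) fit y≡11x+16 (mod 26); the inverse of 11 mod 26 is 19. Each letter's alphabet position (a=0..z=25) is mapped through 11·x+16 mod 26 — an affine cipher.
Reversing it on gpiiz: g(6)→19·(6−16)≡18=s; p(15)→19·(15−16)≡7=h; i(8)→19·(8−16)≡4=e; i(8)→19·(8−16)≡4=e; z(25)→19·(25−16)≡15=p (all mod 26).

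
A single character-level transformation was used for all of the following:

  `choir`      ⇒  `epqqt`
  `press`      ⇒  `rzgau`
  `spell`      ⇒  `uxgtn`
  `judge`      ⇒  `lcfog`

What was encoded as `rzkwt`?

A repeating key of period 2 is used — shifts +2, +8 over and over.
Reversing it on rzkwt: r−2=p, z−8=r, k−2=i, w−8=o, t−2=r.

prior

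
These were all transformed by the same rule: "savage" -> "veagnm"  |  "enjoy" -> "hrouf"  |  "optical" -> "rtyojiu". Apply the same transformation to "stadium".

In savage: s→v is +3, a→e is +4, v→a is +5, a→g is +6 — the shift increases by 1 each position. The shift increases by 1 at each position, starting from +3: 3, 4, 5, ….
On stadium: s+3=v, t+4=x, a+5=f, d+6=j, i+7=p, u+8=c, m+9=v.

vxfjpcv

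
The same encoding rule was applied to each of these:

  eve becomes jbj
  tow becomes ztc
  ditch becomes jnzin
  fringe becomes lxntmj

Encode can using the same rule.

Vowels shift forward by 5 and consonants shift forward by 6.
Applying it to can: c(cons)+6=i, a(vowel)+5=f, n(cons)+6=t.

ift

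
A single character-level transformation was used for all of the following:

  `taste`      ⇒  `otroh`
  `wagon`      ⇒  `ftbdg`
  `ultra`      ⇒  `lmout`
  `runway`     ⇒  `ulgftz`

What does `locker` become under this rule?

t(19)→o(14) and a(0)→t(19) fit y≡23x+19 (mod 26); the inverse of 23 mod 26 is 17. Treating letters as 0–25, the rule is x ↦ 23x + 19 (mod 26).
For locker: l(11)→23·11+19≡12=m; o(14)→23·14+19≡3=d; c(2)→23·2+19≡13=n; k(10)→23·10+19≡15=p; e(4)→23·4+19≡7=h; r(17)→23·17+19≡20=u (all mod 26).

mdnphu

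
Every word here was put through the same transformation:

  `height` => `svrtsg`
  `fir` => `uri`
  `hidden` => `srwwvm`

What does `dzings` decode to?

warmth

Each pair mirrors across the alphabet (h↔s, e↔v, i↔r): positions sum to 25. Letters are reflected about the middle of the alphabet (position → 25−position): Atbash.
Decoding dzings: d↔w, z↔a, i↔r, n↔m, g↔t, s↔h.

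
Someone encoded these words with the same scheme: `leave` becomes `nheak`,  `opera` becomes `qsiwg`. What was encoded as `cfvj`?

acre

In leave: l→n is +2, e→h is +3, a→e is +4, v→a is +5 — the shift increases by 1 each position. The shift increases by 1 at each position, starting from +2: 2, 3, 4, ….
Undoing it on cfvj: c−2=a, f−3=c, v−4=r, j−5=e.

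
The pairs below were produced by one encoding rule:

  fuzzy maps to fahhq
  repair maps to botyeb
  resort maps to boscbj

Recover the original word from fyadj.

fault

Each letter's alphabet position (a=0..z=25) is mapped through 17·x+24 mod 26 — an affine cipher.
Reversing it on fyadj: f(5)→23·(5−24)≡5=f; y(24)→23·(24−24)≡0=a; a(0)→23·(0−24)≡20=u; d(3)→23·(3−24)≡11=l; j(9)→23·(9−24)≡19=t (all mod 26).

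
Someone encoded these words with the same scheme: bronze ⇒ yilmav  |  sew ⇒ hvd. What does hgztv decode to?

stage

Each pair mirrors across the alphabet (b↔y, r↔i, o↔l): positions sum to 25. Letters are reflected about the middle of the alphabet (position → 25−position): Atbash.
Reversing it on hgztv: h↔s, g↔t, z↔a, t↔g, v↔e.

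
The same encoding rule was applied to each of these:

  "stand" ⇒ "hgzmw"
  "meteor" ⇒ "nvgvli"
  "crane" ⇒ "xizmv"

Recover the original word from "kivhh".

Each pair mirrors across the alphabet (s↔h, t↔g, a↔z): positions sum to 25. Each letter is replaced by its mirror in the alphabet: a↔z, b↔y, c↔x, and so on (the Atbash cipher).
Reversing it on kivhh: k↔p, i↔r, v↔e, h↔s, h↔s.

press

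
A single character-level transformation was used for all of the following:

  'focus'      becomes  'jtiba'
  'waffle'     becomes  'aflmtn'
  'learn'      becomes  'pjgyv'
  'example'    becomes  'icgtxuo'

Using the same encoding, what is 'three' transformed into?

xmxlm

In focus: f→j is +4, o→t is +5, c→i is +6, u→b is +7 — the shift increases by 1 each position. Letter i (0-indexed) is shifted by i+4, so successive shifts are 4, 5, 6, ….
Applying it to three: t+4=x, h+5=m, r+6=x, e+7=l, e+8=m.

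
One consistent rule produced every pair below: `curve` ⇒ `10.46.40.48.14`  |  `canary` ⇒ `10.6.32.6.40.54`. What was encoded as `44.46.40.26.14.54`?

turkey

c(#3)→10 and u(#21)→46: differences scale by 2, so n = 2·pos + 4. Each letter becomes 2×(its alphabet position, a=1..z=26) + 4.
Reversing it on 44.46.40.26.14.54: 44→(44−4)÷2=20=t, 46→(46−4)÷2=21=u, 40→(40−4)÷2=18=r, 26→(26−4)÷2=11=k, 14→(14−4)÷2=5=e, 54→(54−4)÷2=25=y.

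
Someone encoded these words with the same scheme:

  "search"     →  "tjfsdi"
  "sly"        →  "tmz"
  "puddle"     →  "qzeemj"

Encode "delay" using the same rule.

ejmfz

The shift depends on letter class: consonant s→t is +1, but vowel e→j is +5. Two shifts are in play — +5 for a/e/i/o/u, +1 for every other letter.
On delay: d(cons)+1=e, e(vowel)+5=j, l(cons)+1=m, a(vowel)+5=f, y(cons)+1=z.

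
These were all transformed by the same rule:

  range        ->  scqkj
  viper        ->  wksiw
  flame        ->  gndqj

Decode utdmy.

The shift increases by 1 at each position, starting from +1: 1, 2, 3, ….
Decoding utdmy: u−1=t, t−2=r, d−3=a, m−4=i, y−5=t.

trait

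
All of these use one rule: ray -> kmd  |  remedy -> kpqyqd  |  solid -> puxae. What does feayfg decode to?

utmost

Two steps: reverse the string, then apply a Caesar shift of +12.
Reversing it on feayfg: shift back: f−12=t, e−12=s, a−12=o, y−12=m, f−12=t, g−12=u → tsomtu; then reverse → utmost.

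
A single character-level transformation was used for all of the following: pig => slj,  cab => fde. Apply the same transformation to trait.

wudlw

Each letter is shifted forward by 3 in the alphabet (a Caesar shift of +3).
On trait: t+3=w, r+3=u, a+3=d, i+3=l, t+3=w.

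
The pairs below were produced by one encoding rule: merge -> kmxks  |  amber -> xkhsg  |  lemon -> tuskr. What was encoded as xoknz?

The output letters match the input read backwards, each shifted +6: merge reversed is egrem. The word is reversed, then every letter is shifted forward by 6.
Decoding xoknz: shift back: x−6=r, o−6=i, k−6=e, n−6=h, z−6=t → rieht; then reverse → their.

their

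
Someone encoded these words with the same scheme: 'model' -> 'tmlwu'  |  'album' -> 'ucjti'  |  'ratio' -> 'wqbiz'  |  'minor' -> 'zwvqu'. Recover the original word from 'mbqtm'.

elite

Read the word backwards and shift each letter +8.
Decoding mbqtm: shift back: m−8=e, b−8=t, q−8=i, t−8=l, m−8=e → etile; then reverse → elite.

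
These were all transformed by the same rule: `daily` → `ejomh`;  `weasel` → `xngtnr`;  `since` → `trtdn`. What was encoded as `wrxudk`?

virtue

The shifts repeat in a cycle of length 3: positions 0,1,… shift by +1, +9, +6, then the pattern repeats.
Decoding wrxudk: w−1=v, r−9=i, x−6=r, u−1=t, d−9=u, k−6=e.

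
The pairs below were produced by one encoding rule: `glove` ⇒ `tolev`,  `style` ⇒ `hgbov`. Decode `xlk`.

cop

Each pair mirrors across the alphabet (g↔t, l↔o, o↔l): positions sum to 25. This is the alphabet-reversal cipher (Atbash): a becomes z, b becomes y, etc.
Undoing it on xlk: x↔c, l↔o, k↔p.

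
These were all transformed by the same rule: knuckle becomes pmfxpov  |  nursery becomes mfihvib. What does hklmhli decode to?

sponsor

Each pair mirrors across the alphabet (k↔p, n↔m, u↔f): positions sum to 25. This is the alphabet-reversal cipher (Atbash): a becomes z, b becomes y, etc.
Reversing it on hklmhli: h↔s, k↔p, l↔o, m↔n, h↔s, l↔o, i↔r.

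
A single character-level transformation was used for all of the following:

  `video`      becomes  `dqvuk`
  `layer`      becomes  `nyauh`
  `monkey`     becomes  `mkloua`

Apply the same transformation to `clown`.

wnkcl

v(21)→d(3) and i(8)→q(16) fit y≡25x+24 (mod 26); the inverse of 25 mod 26 is 25. Treating letters as 0–25, the rule is x ↦ 25x + 24 (mod 26).
For clown: c(2)→25·2+24≡22=w; l(11)→25·11+24≡13=n; o(14)→25·14+24≡10=k; w(22)→25·22+24≡2=c; n(13)→25·13+24≡11=l (all mod 26).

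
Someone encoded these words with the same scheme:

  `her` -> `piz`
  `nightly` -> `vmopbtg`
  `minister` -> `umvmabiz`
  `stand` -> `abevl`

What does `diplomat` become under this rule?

lmxtsueb

The rule splits by letter class: vowels +4, consonants +8.
For diplomat: d(cons)+8=l, i(vowel)+4=m, p(cons)+8=x, l(cons)+8=t, o(vowel)+4=s, m(cons)+8=u, a(vowel)+4=e, t(cons)+8=b.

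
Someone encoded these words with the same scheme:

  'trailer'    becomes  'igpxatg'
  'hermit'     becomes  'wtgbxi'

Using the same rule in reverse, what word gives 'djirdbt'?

Every letter moves 15 places later in the alphabet, wrapping around z→a.
Decoding djirdbt: d−15=o, j−15=u, i−15=t, r−15=c, d−15=o, b−15=m, t−15=e.

outcome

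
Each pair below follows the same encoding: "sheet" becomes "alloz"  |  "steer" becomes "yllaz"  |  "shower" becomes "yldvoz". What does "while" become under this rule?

lspod

The output letters match the input read backwards, each shifted +7: sheet reversed is teehs. The word is reversed, then every letter is shifted forward by 7.
For while: reverse → elihw; then shift: e+7=l, l+7=s, i+7=p, h+7=o, w+7=d.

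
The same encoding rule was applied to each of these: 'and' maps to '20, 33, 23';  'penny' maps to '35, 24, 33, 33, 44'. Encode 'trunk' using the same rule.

39, 37, 40, 33, 30

a is letter #1 and maps to 20: an offset of 19. The number is (letter's place in the alphabet, a=1) + 19.
On trunk: t=20→39, r=18→37, u=21→40, n=14→33, k=11→30.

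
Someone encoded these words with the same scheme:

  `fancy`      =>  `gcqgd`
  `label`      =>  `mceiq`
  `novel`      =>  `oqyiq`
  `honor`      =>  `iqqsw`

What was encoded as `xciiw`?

Letter i (0-indexed) is shifted by i+1, so successive shifts are 1, 2, 3, ….
Decoding xciiw: x−1=w, c−2=a, i−3=f, i−4=e, w−5=r.

wafer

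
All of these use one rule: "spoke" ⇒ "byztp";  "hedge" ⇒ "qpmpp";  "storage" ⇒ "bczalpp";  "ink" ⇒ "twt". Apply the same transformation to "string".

bcatwp

Vowels shift forward by 11 and consonants shift forward by 9.
Applying it to string: s(cons)+9=b, t(cons)+9=c, r(cons)+9=a, i(vowel)+11=t, n(cons)+9=w, g(cons)+9=p.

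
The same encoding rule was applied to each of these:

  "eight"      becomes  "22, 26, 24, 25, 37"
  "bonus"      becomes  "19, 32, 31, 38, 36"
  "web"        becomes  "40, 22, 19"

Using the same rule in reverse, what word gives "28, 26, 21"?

kid

e is letter #5 and maps to 22: an offset of 17. Each letter is replaced by its alphabet position (a=1..z=26) + 17.
Reversing it on 28, 26, 21: 28→(28−17)÷1=11=k, 26→(26−17)÷1=9=i, 21→(21−17)÷1=4=d.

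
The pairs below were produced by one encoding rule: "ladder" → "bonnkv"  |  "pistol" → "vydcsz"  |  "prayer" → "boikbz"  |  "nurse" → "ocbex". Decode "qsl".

big

The output letters match the input read backwards, each shifted +10: ladder reversed is reddal. Read the word backwards and shift each letter +10.
Reversing it on qsl: shift back: q−10=g, s−10=i, l−10=b → gib; then reverse → big.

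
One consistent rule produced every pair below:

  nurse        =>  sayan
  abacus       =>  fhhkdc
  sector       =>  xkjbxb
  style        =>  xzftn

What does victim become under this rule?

aojbrw

Each letter shifts forward by (position + 5), i.e. 5, 6, 7, … — the shift grows by one for each successive letter.
Applying it to victim: v+5=a, i+6=o, c+7=j, t+8=b, i+9=r, m+10=w.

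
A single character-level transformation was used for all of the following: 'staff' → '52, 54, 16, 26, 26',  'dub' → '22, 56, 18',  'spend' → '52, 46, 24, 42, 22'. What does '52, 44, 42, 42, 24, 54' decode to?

sonnet

Each letter becomes 2×(its alphabet position, a=1..z=26) + 14.
Reversing it on 52, 44, 42, 42, 24, 54: 52→(52−14)÷2=19=s, 44→(44−14)÷2=15=o, 42→(42−14)÷2=14=n, 42→(42−14)÷2=14=n, 24→(24−14)÷2=5=e, 54→(54−14)÷2=20=t.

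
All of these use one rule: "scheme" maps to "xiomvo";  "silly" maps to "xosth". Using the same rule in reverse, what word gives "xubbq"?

south

Each letter shifts forward by (position + 5), i.e. 5, 6, 7, … — the shift grows by one for each successive letter.
Decoding xubbq: x−5=s, u−6=o, b−7=u, b−8=t, q−9=h.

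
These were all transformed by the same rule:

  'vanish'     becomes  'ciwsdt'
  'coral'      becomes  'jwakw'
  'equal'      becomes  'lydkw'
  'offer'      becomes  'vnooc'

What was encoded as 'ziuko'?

In vanish: v→c is +7, a→i is +8, n→w is +9, i→s is +10 — the shift increases by 1 each position. The shift increases by 1 at each position, starting from +7: 7, 8, 9, ….
Reversing it on ziuko: z−7=s, i−8=a, u−9=l, k−10=a, o−11=d.

salad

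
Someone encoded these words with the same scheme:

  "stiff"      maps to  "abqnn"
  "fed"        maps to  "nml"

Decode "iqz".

Compare letters: s→a is +8, t→b is +8, i→q is +8 — a constant shift. This is a Caesar cipher with shift 8.
Undoing it on iqz: i−8=a, q−8=i, z−8=r.

air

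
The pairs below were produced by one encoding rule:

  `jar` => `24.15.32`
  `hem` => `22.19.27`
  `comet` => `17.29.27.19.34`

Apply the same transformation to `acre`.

15.17.32.19

j is letter #10 and maps to 24: an offset of 14. Each letter is replaced by its alphabet position (a=1..z=26) + 14.
For acre: a=1→15, c=3→17, r=18→32, e=5→19.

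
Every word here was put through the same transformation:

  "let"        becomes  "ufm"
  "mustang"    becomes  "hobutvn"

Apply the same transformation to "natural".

The output letters match the input read backwards, each shifted +1: let reversed is tel. The word is reversed, then every letter is shifted forward by 1.
On natural: reverse → larutan; then shift: l+1=m, a+1=b, r+1=s, u+1=v, t+1=u, a+1=b, n+1=o.

mbsvubo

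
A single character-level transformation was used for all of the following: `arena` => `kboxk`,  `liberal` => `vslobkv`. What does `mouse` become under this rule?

wyeco

Compare letters: a→k is +10, r→b is +10, e→o is +10 — a constant shift. This is a Caesar cipher with shift 10.
On mouse: m+10=w, o+10=y, u+10=e, s+10=c, e+10=o.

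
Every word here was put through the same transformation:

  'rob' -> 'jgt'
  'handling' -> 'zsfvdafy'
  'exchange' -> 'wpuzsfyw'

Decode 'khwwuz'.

Compare letters: r→j is +18, o→g is +18, b→t is +18 — a constant shift. Every letter moves 18 places later in the alphabet, wrapping around z→a.
Reversing it on khwwuz: k−18=s, h−18=p, w−18=e, w−18=e, u−18=c, z−18=h.

speech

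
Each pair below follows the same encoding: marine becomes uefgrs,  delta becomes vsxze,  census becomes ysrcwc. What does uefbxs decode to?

marble

m(12)→u(20) and a(0)→e(4) fit y≡23x+4 (mod 26); the inverse of 23 mod 26 is 17. Treating letters as 0–25, the rule is x ↦ 23x + 4 (mod 26).
Undoing it on uefbxs: u(20)→17·(20−4)≡12=m; e(4)→17·(4−4)≡0=a; f(5)→17·(5−4)≡17=r; b(1)→17·(1−4)≡1=b; x(23)→17·(23−4)≡11=l; s(18)→17·(18−4)≡4=e (all mod 26).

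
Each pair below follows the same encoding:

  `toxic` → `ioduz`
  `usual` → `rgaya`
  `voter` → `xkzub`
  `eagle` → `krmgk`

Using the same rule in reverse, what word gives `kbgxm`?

grave

The output letters match the input read backwards, each shifted +6: toxic reversed is cixot. The word is reversed, then every letter is shifted forward by 6.
Decoding kbgxm: shift back: k−6=e, b−6=v, g−6=a, x−6=r, m−6=g → evarg; then reverse → grave.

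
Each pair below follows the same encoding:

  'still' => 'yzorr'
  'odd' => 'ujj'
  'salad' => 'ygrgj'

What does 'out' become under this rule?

uaz

Compare letters: s→y is +6, t→z is +6, i→o is +6 — a constant shift. This is a Caesar cipher with shift 6.
On out: o+6=u, u+6=a, t+6=z.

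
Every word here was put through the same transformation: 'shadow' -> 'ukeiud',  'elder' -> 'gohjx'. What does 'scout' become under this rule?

In shadow: s→u is +2, h→k is +3, a→e is +4, d→i is +5 — the shift increases by 1 each position. The shift increases by 1 at each position, starting from +2: 2, 3, 4, ….
For scout: s+2=u, c+3=f, o+4=s, u+5=z, t+6=z.

ufszz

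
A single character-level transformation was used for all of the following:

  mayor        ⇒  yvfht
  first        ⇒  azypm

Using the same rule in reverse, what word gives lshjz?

scale

The output letters match the input read backwards, each shifted +7: mayor reversed is royam. Two steps: reverse the string, then apply a Caesar shift of +7.
Decoding lshjz: shift back: l−7=e, s−7=l, h−7=a, j−7=c, z−7=s → elacs; then reverse → scale.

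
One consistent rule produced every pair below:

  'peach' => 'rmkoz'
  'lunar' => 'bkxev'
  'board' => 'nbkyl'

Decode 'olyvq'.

Two steps: reverse the string, then apply a Caesar shift of +10.
Decoding olyvq: shift back: o−10=e, l−10=b, y−10=o, v−10=l, q−10=g → ebolg; then reverse → globe.

globe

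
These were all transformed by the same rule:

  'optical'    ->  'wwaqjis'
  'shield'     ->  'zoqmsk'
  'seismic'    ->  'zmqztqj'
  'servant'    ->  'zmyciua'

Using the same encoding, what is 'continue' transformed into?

jwuaqucm

The shift depends on letter class: consonant p→w is +7, but vowel o→w is +8. Two shifts are in play — +8 for a/e/i/o/u, +7 for every other letter.
Applying it to continue: c(cons)+7=j, o(vowel)+8=w, n(cons)+7=u, t(cons)+7=a, i(vowel)+8=q, n(cons)+7=u, u(vowel)+8=c, e(vowel)+8=m.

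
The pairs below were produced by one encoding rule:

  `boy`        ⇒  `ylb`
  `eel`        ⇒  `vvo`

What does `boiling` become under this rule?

ylrormt

This is the alphabet-reversal cipher (Atbash): a becomes z, b becomes y, etc.
For boiling: b↔y, o↔l, i↔r, l↔o, i↔r, n↔m, g↔t.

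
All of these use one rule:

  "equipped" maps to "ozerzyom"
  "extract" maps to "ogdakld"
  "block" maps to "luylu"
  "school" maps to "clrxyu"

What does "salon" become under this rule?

cjvxx

Shifts by position in equipped: pos 0: e→o (+10), pos 1: q→z (+9), pos 2: u→e (+10), pos 3: i→r (+9) — repeating every 2. It's a Vigenère-style cipher with numeric key [10,9]: position i shifts by key[i mod 2].
On salon: s+10=c, a+9=j, l+10=v, o+9=x, n+10=x.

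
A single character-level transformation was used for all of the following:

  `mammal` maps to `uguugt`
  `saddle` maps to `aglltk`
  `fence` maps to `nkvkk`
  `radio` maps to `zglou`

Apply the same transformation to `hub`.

paj

The shift depends on letter class: consonant m→u is +8, but vowel a→g is +6. Two shifts are in play — +6 for a/e/i/o/u, +8 for every other letter.
For hub: h(cons)+8=p, u(vowel)+6=a, b(cons)+8=j.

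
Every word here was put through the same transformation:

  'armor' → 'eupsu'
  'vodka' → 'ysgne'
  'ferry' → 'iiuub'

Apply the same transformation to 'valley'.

yeooib

Vowels shift forward by 4 and consonants shift forward by 3.
On valley: v(cons)+3=y, a(vowel)+4=e, l(cons)+3=o, l(cons)+3=o, e(vowel)+4=i, y(cons)+3=b.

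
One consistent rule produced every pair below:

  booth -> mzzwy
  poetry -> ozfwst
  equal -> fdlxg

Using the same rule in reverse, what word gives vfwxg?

metal

This is an affine cipher: with a=0,…,z=25, each position x becomes (15x+23) mod 26.
Reversing it on vfwxg: v(21)→7·(21−23)≡12=m; f(5)→7·(5−23)≡4=e; w(22)→7·(22−23)≡19=t; x(23)→7·(23−23)≡0=a; g(6)→7·(6−23)≡11=l (all mod 26).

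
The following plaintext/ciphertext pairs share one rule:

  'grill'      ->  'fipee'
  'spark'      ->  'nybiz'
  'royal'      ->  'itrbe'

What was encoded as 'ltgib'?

cobra

Each letter's alphabet position (a=0..z=25) is mapped through 5·x+1 mod 26 — an affine cipher.
Reversing it on ltgib: l(11)→21·(11−1)≡2=c; t(19)→21·(19−1)≡14=o; g(6)→21·(6−1)≡1=b; i(8)→21·(8−1)≡17=r; b(1)→21·(1−1)≡0=a (all mod 26).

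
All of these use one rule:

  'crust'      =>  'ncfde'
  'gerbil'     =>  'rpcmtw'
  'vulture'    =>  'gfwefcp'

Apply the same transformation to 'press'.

acpdd

Compare letters: c→n is +11, r→c is +11, u→f is +11 — a constant shift. It's a constant shift of +11 (ROT11).
Applying it to press: p+11=a, r+11=c, e+11=p, s+11=d, s+11=d.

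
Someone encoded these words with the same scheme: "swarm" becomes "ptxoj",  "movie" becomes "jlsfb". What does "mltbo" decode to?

Every letter moves 23 places later in the alphabet, wrapping around z→a.
Decoding mltbo: m−23=p, l−23=o, t−23=w, b−23=e, o−23=r.

power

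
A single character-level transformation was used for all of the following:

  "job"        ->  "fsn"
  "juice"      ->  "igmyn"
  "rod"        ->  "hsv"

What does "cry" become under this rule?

The output letters match the input read backwards, each shifted +4: job reversed is boj. The word is reversed, then every letter is shifted forward by 4.
On cry: reverse → yrc; then shift: y+4=c, r+4=v, c+4=g.

cvg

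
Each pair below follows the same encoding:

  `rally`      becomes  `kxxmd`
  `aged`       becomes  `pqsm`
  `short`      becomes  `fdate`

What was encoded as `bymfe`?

stamp

Read the word backwards and shift each letter +12.
Reversing it on bymfe: shift back: b−12=p, y−12=m, m−12=a, f−12=t, e−12=s → pmats; then reverse → stamp.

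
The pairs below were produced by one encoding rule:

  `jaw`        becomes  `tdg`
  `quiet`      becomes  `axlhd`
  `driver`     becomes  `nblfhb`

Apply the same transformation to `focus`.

prmxc

The shift depends on letter class: consonant j→t is +10, but vowel a→d is +3. Vowels shift forward by 3 and consonants shift forward by 10.
For focus: f(cons)+10=p, o(vowel)+3=r, c(cons)+10=m, u(vowel)+3=x, s(cons)+10=c.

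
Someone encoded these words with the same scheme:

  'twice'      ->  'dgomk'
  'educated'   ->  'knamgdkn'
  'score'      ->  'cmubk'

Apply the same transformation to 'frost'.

The shift depends on letter class: consonant t→d is +10, but vowel i→o is +6. Two shifts are in play — +6 for a/e/i/o/u, +10 for every other letter.
For frost: f(cons)+10=p, r(cons)+10=b, o(vowel)+6=u, s(cons)+10=c, t(cons)+10=d.

pbucd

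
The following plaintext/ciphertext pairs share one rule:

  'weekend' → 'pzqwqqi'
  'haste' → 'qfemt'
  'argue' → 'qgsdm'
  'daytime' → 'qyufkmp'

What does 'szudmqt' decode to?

hearing

The output letters match the input read backwards, each shifted +12: weekend reversed is dnekeew. Two steps: reverse the string, then apply a Caesar shift of +12.
Undoing it on szudmqt: shift back: s−12=g, z−12=n, u−12=i, d−12=r, m−12=a, q−12=e, t−12=h → gniraeh; then reverse → hearing.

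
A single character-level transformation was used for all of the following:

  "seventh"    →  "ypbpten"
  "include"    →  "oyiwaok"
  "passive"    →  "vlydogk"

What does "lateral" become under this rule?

Shifts by position in seventh: pos 0: s→y (+6), pos 1: e→p (+11), pos 2: v→b (+6), pos 3: e→p (+11) — repeating every 2. The shifts repeat in a cycle of length 2: positions 0,1,… shift by +6, +11, then the pattern repeats.
For lateral: l+6=r, a+11=l, t+6=z, e+11=p, r+6=x, a+11=l, l+6=r.

rlzpxlr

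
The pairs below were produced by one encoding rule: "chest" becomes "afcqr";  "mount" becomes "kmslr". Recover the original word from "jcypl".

learn

It's a constant shift of +24 (ROT24).
Reversing it on jcypl: j−24=l, c−24=e, y−24=a, p−24=r, l−24=n.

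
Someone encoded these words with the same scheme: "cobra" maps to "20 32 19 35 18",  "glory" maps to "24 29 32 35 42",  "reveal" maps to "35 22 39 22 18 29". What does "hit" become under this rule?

The number is (letter's place in the alphabet, a=1) + 17.
On hit: h=8→25, i=9→26, t=20→37.

25 26 37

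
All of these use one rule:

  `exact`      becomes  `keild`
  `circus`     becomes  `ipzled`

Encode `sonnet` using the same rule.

yvvwoe

In exact: e→k is +6, x→e is +7, a→i is +8, c→l is +9 — the shift increases by 1 each position. Letter i (0-indexed) is shifted by i+6, so successive shifts are 6, 7, 8, ….
On sonnet: s+6=y, o+7=v, n+8=v, n+9=w, e+10=o, t+11=e.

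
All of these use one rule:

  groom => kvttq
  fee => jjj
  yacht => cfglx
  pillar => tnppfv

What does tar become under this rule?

The shift depends on letter class: consonant g→k is +4, but vowel o→t is +5. Two shifts are in play — +5 for a/e/i/o/u, +4 for every other letter.
Applying it to tar: t(cons)+4=x, a(vowel)+5=f, r(cons)+4=v.

xfv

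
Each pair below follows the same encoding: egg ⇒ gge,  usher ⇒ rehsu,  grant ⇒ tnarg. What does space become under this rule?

The word is simply reversed.
On space: reverse → ecaps.

ecaps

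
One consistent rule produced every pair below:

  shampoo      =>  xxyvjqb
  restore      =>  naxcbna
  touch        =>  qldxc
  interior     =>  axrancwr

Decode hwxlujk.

balcony

The output letters match the input read backwards, each shifted +9: shampoo reversed is oopmahs. The word is reversed, then every letter is shifted forward by 9.
Reversing it on hwxlujk: shift back: h−9=y, w−9=n, x−9=o, l−9=c, u−9=l, j−9=a, k−9=b → ynoclab; then reverse → balcony.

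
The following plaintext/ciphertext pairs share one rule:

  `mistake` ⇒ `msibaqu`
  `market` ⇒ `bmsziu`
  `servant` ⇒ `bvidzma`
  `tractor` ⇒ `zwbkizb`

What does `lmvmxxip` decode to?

happened

The output letters match the input read backwards, each shifted +8: mistake reversed is ekatsim. Read the word backwards and shift each letter +8.
Reversing it on lmvmxxip: shift back: l−8=d, m−8=e, v−8=n, m−8=e, x−8=p, x−8=p, i−8=a, p−8=h → deneppah; then reverse → happened.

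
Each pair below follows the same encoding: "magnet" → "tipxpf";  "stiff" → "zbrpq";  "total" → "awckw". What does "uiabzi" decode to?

In magnet: m→t is +7, a→i is +8, g→p is +9, n→x is +10 — the shift increases by 1 each position. The shift increases by 1 at each position, starting from +7: 7, 8, 9, ….
Undoing it on uiabzi: u−7=n, i−8=a, a−9=r, b−10=r, z−11=o, i−12=w.

narrow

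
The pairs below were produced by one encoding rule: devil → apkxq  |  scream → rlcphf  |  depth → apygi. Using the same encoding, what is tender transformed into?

d(3)→a(0) and e(4)→p(15) fit y≡15x+7 (mod 26); the inverse of 15 mod 26 is 7. This is an affine cipher: with a=0,…,z=25, each position x becomes (15x+7) mod 26.
Applying it to tender: t(19)→15·19+7≡6=g; e(4)→15·4+7≡15=p; n(13)→15·13+7≡20=u; d(3)→15·3+7≡0=a; e(4)→15·4+7≡15=p; r(17)→15·17+7≡2=c (all mod 26).

gpuapc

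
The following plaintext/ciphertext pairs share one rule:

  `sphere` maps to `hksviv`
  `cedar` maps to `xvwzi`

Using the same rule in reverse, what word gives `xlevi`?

Each pair mirrors across the alphabet (s↔h, p↔k, h↔s): positions sum to 25. Letters are reflected about the middle of the alphabet (position → 25−position): Atbash.
Reversing it on xlevi: x↔c, l↔o, e↔v, v↔e, i↔r.

cover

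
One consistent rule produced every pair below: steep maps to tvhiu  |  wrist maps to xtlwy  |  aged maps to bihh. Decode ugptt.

tempo

In steep: s→t is +1, t→v is +2, e→h is +3, e→i is +4 — the shift increases by 1 each position. The shift increases by 1 at each position, starting from +1: 1, 2, 3, ….
Reversing it on ugptt: u−1=t, g−2=e, p−3=m, t−4=p, t−5=o.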